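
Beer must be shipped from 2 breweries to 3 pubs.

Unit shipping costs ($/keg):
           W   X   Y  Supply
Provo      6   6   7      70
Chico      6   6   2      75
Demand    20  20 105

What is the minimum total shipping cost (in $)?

600

One minimum-cost allocation:
  Provo to W: 20 × $6 = $120
  Provo to X: 20 × $6 = $120
  Provo to Y: 30 × $7 = $210
  Chico to Y: 75 × $2 = $150
Total = 120 + 120 + 210 + 150 = $600.
(Supply check: Provo ships 70; Chico ships 75.)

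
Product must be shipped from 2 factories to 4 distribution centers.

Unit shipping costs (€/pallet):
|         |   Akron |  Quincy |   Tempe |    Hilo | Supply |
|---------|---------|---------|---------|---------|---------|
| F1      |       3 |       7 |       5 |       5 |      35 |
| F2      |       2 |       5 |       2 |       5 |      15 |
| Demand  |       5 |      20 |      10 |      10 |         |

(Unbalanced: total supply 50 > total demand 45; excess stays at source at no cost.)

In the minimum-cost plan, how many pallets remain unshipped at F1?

5

An optimal plan:
  F1–Akron: 5 × €3 = €15
  F1–Quincy: 15 × €7 = €105
  F1–Hilo: 10 × €5 = €50
  F2–Quincy: 5 × €5 = €25
  F2–Tempe: 10 × €2 = €20
Total cost = €215.
F1 ships 30 of its 35, leaving 5.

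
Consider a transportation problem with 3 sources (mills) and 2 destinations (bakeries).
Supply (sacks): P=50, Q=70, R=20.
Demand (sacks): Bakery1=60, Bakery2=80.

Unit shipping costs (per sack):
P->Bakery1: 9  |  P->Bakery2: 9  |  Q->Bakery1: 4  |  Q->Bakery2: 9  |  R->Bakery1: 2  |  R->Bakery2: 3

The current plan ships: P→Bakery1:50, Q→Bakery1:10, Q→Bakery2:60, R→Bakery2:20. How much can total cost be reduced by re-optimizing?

250

Current plan cost = 50·9 + 10·4 + 60·9 + 20·3 = 1090.
Optimal plan:
  P->Bakery2: 50 × 9 = 450
  Q->Bakery1: 60 × 4 = 240
  Q->Bakery2: 10 × 9 = 90
  R->Bakery2: 20 × 3 = 60
Optimal cost = 840.
Saving = 1090 − 840 = 250.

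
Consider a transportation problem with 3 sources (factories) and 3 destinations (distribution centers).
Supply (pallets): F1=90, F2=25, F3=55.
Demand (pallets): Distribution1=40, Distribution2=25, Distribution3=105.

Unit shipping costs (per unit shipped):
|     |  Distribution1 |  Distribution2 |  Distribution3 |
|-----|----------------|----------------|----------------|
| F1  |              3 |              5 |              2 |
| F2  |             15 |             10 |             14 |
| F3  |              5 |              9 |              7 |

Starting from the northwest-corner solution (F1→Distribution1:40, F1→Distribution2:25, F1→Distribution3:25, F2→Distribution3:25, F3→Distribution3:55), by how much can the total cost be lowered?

295

Current plan cost = 40·3 + 25·5 + 25·2 + 25·14 + 55·7 = 1030.
Optimal plan:
  F1->Distribution3: 90 × 2 = 180
  F2->Distribution2: 25 × 10 = 250
  F3->Distribution1: 40 × 5 = 200
  F3->Distribution3: 15 × 7 = 105
Optimal cost = 735.
Saving = 1030 − 735 = 295.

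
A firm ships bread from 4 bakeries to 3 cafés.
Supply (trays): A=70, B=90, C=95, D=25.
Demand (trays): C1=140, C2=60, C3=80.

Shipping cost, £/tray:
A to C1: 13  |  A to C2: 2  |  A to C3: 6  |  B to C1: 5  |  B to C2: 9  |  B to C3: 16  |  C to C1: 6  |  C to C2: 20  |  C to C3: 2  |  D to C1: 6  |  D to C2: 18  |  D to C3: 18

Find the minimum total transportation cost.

An optimal shipping plan:
  A->C2: 60 trays
  A->C3: 10 trays
  B->C1: 90 trays
  C->C1: 25 trays
  C->C3: 70 trays
  D->C1: 25 trays
Total cost = £1070.
(Supply check: A ships 70; B ships 90; C ships 95; D ships 25.)

1070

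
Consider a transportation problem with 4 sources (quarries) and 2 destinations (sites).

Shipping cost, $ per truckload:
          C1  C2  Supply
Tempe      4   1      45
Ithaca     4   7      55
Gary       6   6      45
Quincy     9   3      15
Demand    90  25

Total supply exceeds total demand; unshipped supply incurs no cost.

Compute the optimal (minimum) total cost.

An optimal shipping plan:
  Tempe→C1: 20 × $4 = $80
  Tempe→C2: 25 × $1 = $25
  Ithaca→C1: 55 × $4 = $220
  Gary→C1: 15 × $6 = $90
Total = 80 + 25 + 220 + 90 = $415.
(Supply check: Tempe ships 45; Ithaca ships 55; Gary ships 15; Quincy ships 0.)

415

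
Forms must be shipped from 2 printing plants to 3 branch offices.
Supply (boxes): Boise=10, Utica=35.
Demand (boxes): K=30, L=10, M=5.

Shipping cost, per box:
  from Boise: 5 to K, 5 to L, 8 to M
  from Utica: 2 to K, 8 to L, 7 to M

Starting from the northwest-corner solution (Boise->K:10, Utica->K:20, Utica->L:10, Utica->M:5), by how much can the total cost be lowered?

Current plan cost = 10·5 + 20·2 + 10·8 + 5·7 = 205.
Optimal plan:
  Boise→L: 10 × 5 = 50
  Utica→K: 30 × 2 = 60
  Utica→M: 5 × 7 = 35
Optimal cost = 145.
Saving = 205 − 145 = 60.

60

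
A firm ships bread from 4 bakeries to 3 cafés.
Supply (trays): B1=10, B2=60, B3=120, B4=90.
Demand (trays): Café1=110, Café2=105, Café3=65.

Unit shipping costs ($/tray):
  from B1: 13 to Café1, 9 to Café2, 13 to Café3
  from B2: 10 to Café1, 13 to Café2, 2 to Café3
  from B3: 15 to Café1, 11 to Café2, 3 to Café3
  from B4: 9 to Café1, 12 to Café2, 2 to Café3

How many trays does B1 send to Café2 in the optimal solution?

Solving gives:
  B1→Café2: 10 trays
  B2→Café1: 20 trays
  B2→Café3: 40 trays
  B3→Café2: 95 trays
  B3→Café3: 25 trays
  B4→Café1: 90 trays
Total cost = $2300.
So B1→Café2 carries 10 trays.

10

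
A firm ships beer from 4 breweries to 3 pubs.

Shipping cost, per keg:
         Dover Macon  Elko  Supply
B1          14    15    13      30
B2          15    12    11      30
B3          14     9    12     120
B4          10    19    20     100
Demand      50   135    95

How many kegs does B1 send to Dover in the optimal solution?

Optimal shipments:
  B1 to Elko: 30 × 13 = 390
  B2 to Elko: 30 × 11 = 330
  B3 to Macon: 120 × 9 = 1080
  B4 to Dover: 50 × 10 = 500
  B4 to Macon: 15 × 19 = 285
  B4 to Elko: 35 × 20 = 700
Total cost = 3285.
The route B1→Dover is not used.

0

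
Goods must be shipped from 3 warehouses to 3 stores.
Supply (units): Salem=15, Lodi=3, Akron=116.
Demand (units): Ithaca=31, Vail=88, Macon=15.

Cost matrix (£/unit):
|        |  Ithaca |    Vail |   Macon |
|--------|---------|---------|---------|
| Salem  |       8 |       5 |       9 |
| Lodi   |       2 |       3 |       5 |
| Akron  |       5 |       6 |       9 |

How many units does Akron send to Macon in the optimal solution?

12

The minimum-cost plan:
  Salem to Vail: 15 × £5 = £75
  Lodi to Macon: 3 × £5 = £15
  Akron to Ithaca: 31 × £5 = £155
  Akron to Vail: 73 × £6 = £438
  Akron to Macon: 12 × £9 = £108
Total cost = £791.
So Akron→Macon carries 12 units.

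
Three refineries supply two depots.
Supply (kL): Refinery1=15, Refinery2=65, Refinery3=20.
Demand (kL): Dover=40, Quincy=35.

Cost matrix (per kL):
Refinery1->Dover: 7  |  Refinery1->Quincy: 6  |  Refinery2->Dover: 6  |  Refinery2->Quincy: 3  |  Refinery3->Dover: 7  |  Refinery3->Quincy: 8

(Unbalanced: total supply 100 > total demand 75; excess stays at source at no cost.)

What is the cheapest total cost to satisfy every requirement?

An optimal shipping plan:
  Refinery2->Dover: 30 × 6 = 180
  Refinery2->Quincy: 35 × 3 = 105
  Refinery3->Dover: 10 × 7 = 70
Total = 180 + 105 + 70 = 355.
(Supply check: Refinery1 ships 0; Refinery2 ships 65; Refinery3 ships 10.)

355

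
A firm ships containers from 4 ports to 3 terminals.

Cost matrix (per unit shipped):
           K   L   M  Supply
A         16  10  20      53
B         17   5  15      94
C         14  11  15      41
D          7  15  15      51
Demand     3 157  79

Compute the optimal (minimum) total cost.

An optimal shipping plan:
  A->L: 53 TEU
  B->L: 94 TEU
  C->L: 10 TEU
  C->M: 31 TEU
  D->K: 3 TEU
  D->M: 48 TEU
Total cost = 2316.
(Supply check: A ships 53; B ships 94; C ships 41; D ships 51.)

2316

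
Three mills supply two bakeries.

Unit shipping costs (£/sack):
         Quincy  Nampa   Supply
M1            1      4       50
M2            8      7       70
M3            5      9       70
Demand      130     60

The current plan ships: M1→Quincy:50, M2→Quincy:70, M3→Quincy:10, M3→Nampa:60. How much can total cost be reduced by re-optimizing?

300

Current plan cost = 50·1 + 70·8 + 10·5 + 60·9 = £1200.
Optimal plan:
  M1 to Quincy: 50 × £1 = £50
  M2 to Quincy: 10 × £8 = £80
  M2 to Nampa: 60 × £7 = £420
  M3 to Quincy: 70 × £5 = £350
Optimal cost = £900.
Saving = 1200 − 900 = £300.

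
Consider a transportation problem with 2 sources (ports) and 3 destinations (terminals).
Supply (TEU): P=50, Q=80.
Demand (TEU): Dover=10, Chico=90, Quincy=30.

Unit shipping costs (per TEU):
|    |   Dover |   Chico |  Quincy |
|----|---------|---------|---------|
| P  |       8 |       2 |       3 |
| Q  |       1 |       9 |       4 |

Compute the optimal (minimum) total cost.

590

A cheapest plan:
  P–Chico: 50 × 2 = 100
  Q–Dover: 10 × 1 = 10
  Q–Chico: 40 × 9 = 360
  Q–Quincy: 30 × 4 = 120
Total = 100 + 10 + 360 + 120 = 590.
(Supply check: P ships 50; Q ships 80.)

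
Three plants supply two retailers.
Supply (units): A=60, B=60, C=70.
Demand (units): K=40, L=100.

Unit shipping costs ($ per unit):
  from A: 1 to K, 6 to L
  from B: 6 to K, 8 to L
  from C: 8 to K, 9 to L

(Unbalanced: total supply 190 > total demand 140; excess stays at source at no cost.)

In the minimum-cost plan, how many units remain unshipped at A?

Minimum-cost shipments:
  A–K: 40 × $1 = $40
  A–L: 20 × $6 = $120
  B–L: 60 × $8 = $480
  C–L: 20 × $9 = $180
Total cost = $820.
A ships 60 of its 60, leaving 0.

0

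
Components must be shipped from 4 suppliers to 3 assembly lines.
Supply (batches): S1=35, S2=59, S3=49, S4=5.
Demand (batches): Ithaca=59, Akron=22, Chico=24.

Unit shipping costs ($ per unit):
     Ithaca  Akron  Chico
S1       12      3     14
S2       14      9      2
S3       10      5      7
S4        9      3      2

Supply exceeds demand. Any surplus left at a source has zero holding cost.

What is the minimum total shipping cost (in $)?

A cheapest plan:
  S1 to Ithaca: 5 × $12 = $60
  S1 to Akron: 22 × $3 = $66
  S2 to Chico: 24 × $2 = $48
  S3 to Ithaca: 49 × $10 = $490
  S4 to Ithaca: 5 × $9 = $45
Total = 60 + 66 + 48 + 490 + 45 = $709.

709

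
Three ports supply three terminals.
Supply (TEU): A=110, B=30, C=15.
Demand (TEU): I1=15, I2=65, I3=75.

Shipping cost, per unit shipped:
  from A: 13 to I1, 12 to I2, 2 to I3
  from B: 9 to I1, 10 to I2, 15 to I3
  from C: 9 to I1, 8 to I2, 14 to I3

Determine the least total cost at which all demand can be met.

975

An optimal shipping plan:
  A->I2: 35 × 12 = 420
  A->I3: 75 × 2 = 150
  B->I1: 15 × 9 = 135
  B->I2: 15 × 10 = 150
  C->I2: 15 × 8 = 120
Total = 420 + 150 + 135 + 150 + 120 = 975.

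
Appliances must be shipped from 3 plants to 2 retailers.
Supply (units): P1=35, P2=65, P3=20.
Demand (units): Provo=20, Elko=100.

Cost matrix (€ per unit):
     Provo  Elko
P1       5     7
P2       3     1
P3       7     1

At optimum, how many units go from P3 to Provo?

Optimal shipments:
  P1–Provo: 20 × €5 = €100
  P1–Elko: 15 × €7 = €105
  P2–Elko: 65 × €1 = €65
  P3–Elko: 20 × €1 = €20
Total cost = €290.
The route P3→Provo is not used.

0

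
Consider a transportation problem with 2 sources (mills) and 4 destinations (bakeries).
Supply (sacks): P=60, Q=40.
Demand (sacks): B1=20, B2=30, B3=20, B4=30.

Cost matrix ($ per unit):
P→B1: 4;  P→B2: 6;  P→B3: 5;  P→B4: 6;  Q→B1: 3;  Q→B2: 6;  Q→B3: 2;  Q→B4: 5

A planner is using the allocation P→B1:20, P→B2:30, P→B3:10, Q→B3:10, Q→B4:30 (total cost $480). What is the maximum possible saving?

Current plan cost = 20·4 + 30·6 + 10·5 + 10·2 + 30·5 = $480.
Optimal plan:
  P to B1: 20 × $4 = $80
  P to B2: 30 × $6 = $180
  P to B4: 10 × $6 = $60
  Q to B3: 20 × $2 = $40
  Q to B4: 20 × $5 = $100
Optimal cost = $460.
Saving = 480 − 460 = $20.

20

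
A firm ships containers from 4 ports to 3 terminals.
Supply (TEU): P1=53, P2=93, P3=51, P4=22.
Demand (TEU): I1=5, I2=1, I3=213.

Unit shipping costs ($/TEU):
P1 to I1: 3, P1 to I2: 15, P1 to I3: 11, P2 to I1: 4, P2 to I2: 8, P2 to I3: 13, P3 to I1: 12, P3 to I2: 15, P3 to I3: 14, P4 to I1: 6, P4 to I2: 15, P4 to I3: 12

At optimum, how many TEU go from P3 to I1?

0

Optimal shipments:
  P1→I3: 53 × $11 = $583
  P2→I1: 5 × $4 = $20
  P2→I2: 1 × $8 = $8
  P2→I3: 87 × $13 = $1131
  P3→I3: 51 × $14 = $714
  P4→I3: 22 × $12 = $264
Total cost = $2720.
The route P3→I1 is not used.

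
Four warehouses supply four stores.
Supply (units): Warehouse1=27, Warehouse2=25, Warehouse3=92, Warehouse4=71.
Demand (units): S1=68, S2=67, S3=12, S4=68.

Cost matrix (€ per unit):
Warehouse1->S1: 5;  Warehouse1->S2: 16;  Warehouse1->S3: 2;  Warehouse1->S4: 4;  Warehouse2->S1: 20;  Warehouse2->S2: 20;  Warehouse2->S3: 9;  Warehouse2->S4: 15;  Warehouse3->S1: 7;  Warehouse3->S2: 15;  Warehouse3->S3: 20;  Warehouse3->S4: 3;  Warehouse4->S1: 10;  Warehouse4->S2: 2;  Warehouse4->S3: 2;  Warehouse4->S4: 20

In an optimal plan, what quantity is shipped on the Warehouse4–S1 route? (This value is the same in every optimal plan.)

Optimal shipments:
  Warehouse1->S1: 27 × €5 = €135
  Warehouse2->S3: 12 × €9 = €108
  Warehouse2->S4: 13 × €15 = €195
  Warehouse3->S1: 37 × €7 = €259
  Warehouse3->S4: 55 × €3 = €165
  Warehouse4->S1: 4 × €10 = €40
  Warehouse4->S2: 67 × €2 = €134
Total cost = €1036.
So Warehouse4→S1 carries 4 units.

4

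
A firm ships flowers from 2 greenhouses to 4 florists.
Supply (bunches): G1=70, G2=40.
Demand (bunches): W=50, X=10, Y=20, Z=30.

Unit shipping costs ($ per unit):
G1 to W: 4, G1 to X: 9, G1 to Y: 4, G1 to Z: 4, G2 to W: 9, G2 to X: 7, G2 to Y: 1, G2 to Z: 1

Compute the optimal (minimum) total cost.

A cheapest plan:
  G1 to W: 50 × $4 = $200
  G1 to X: 10 × $9 = $90
  G1 to Y: 10 × $4 = $40
  G2 to Y: 10 × $1 = $10
  G2 to Z: 30 × $1 = $30
Total = 200 + 90 + 40 + 10 + 30 = $370.

370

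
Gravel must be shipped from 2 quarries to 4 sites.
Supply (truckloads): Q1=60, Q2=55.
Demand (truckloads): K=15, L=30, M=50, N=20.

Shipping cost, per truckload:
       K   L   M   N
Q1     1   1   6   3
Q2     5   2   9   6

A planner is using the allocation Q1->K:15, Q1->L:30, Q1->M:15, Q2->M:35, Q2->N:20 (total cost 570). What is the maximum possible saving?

60

Current plan cost = 15·1 + 30·1 + 15·6 + 35·9 + 20·6 = 570.
Optimal plan:
  Q1->K: 15 × 1 = 15
  Q1->M: 45 × 6 = 270
  Q2->L: 30 × 2 = 60
  Q2->M: 5 × 9 = 45
  Q2->N: 20 × 6 = 120
Optimal cost = 510.
Saving = 570 − 510 = 60.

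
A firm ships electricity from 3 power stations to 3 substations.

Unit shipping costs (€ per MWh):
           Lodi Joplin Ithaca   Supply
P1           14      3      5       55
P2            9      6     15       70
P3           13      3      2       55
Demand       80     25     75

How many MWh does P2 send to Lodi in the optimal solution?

Solving gives:
  P1->Lodi: 10 × €14 = €140
  P1->Joplin: 25 × €3 = €75
  P1->Ithaca: 20 × €5 = €100
  P2->Lodi: 70 × €9 = €630
  P3->Ithaca: 55 × €2 = €110
Total cost = €1055.
So P2→Lodi carries 70 MWh.

70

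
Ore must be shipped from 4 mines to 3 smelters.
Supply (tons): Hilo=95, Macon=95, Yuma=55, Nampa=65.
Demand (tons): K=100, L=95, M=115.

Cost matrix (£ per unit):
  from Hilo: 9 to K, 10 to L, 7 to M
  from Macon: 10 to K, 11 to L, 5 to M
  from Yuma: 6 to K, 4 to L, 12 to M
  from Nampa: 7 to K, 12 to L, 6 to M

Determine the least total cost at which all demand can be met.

2005

Optimal allocation:
  Hilo->K: 35 × £9 = £315
  Hilo->L: 40 × £10 = £400
  Hilo->M: 20 × £7 = £140
  Macon->M: 95 × £5 = £475
  Yuma->L: 55 × £4 = £220
  Nampa->K: 65 × £7 = £455
Total = 315 + 400 + 140 + 475 + 220 + 455 = £2005.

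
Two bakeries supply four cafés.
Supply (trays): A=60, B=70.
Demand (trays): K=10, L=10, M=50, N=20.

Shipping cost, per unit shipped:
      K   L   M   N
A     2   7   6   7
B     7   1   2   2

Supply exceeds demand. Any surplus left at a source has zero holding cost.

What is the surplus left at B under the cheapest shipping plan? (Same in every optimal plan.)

Minimum-cost shipments:
  A to K: 10 × 2 = 20
  A to M: 10 × 6 = 60
  B to L: 10 × 1 = 10
  B to M: 40 × 2 = 80
  B to N: 20 × 2 = 40
Total cost = 210.
B ships 70 of its 70, leaving 0.

0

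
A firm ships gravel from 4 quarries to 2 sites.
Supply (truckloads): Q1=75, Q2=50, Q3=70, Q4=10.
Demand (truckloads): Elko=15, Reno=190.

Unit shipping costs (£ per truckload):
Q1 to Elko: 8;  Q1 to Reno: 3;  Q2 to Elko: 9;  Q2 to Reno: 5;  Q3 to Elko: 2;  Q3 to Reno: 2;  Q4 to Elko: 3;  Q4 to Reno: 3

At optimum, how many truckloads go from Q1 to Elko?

Solving gives:
  Q1 to Reno: 75 × £3 = £225
  Q2 to Reno: 50 × £5 = £250
  Q3 to Elko: 15 × £2 = £30
  Q3 to Reno: 55 × £2 = £110
  Q4 to Reno: 10 × £3 = £30
Total cost = £645.
The route Q1→Elko is not used.

0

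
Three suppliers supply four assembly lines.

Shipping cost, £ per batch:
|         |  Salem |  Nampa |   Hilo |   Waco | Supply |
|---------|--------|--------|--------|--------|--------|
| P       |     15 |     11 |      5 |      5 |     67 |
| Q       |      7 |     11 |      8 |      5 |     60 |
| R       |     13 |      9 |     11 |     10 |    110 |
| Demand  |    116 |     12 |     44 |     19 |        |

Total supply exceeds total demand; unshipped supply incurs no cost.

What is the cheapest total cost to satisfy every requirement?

One minimum-cost allocation:
  P–Hilo: 44 × £5 = £220
  P–Waco: 19 × £5 = £95
  Q–Salem: 60 × £7 = £420
  R–Salem: 56 × £13 = £728
  R–Nampa: 12 × £9 = £108
Total = 220 + 95 + 420 + 728 + 108 = £1571.

1571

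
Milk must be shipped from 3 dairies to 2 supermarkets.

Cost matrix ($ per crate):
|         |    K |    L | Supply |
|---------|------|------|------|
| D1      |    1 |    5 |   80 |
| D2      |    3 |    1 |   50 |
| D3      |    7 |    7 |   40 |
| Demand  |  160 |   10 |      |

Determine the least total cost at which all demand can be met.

490

An optimal shipping plan:
  D1 to K: 80 × $1 = $80
  D2 to K: 40 × $3 = $120
  D2 to L: 10 × $1 = $10
  D3 to K: 40 × $7 = $280
Total = 80 + 120 + 10 + 280 = $490.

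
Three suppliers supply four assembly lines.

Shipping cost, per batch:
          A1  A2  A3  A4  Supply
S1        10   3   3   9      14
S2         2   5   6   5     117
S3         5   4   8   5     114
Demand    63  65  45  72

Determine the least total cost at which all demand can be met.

Optimal allocation:
  S1→A3: 14 × 3 = 42
  S2→A1: 63 × 2 = 126
  S2→A3: 31 × 6 = 186
  S2→A4: 23 × 5 = 115
  S3→A2: 65 × 4 = 260
  S3→A4: 49 × 5 = 245
Total = 42 + 126 + 186 + 115 + 260 + 245 = 974.
(Supply check: S1 ships 14; S2 ships 117; S3 ships 114.)

974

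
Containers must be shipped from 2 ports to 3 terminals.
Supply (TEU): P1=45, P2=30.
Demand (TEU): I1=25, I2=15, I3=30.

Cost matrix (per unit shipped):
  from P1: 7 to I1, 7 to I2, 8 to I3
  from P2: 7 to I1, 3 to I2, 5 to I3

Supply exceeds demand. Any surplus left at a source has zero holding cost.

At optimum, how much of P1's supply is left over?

An optimal plan:
  P1->I1: 25 × 7 = 175
  P1->I3: 15 × 8 = 120
  P2->I2: 15 × 3 = 45
  P2->I3: 15 × 5 = 75
Total cost = 415.
P1 ships 40 of its 45, leaving 5.

5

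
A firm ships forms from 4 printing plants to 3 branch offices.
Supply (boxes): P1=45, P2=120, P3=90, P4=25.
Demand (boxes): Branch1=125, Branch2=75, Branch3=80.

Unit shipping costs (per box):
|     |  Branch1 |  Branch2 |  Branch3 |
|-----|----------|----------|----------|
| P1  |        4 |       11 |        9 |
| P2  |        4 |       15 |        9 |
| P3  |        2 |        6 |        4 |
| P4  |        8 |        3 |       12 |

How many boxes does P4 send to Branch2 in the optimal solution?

Optimal shipments:
  P1->Branch1: 5 × 4 = 20
  P1->Branch2: 40 × 11 = 440
  P2->Branch1: 120 × 4 = 480
  P3->Branch2: 10 × 6 = 60
  P3->Branch3: 80 × 4 = 320
  P4->Branch2: 25 × 3 = 75
Total cost = 1395.
So P4→Branch2 carries 25 boxes.

25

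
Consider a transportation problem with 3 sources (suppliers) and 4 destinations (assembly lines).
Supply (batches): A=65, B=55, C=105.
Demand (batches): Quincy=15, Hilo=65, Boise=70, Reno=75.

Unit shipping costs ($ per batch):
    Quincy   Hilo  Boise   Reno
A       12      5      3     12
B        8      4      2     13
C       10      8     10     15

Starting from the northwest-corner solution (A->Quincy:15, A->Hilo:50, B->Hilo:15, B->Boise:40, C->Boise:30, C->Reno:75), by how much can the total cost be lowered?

Current plan cost = 15·12 + 50·5 + 15·4 + 40·2 + 30·10 + 75·15 = $1995.
Optimal plan:
  A->Hilo: 50 batches
  A->Boise: 15 batches
  B->Boise: 55 batches
  C->Quincy: 15 batches
  C->Hilo: 15 batches
  C->Reno: 75 batches
Optimal cost = $1800.
Saving = 1995 − 1800 = $195.

195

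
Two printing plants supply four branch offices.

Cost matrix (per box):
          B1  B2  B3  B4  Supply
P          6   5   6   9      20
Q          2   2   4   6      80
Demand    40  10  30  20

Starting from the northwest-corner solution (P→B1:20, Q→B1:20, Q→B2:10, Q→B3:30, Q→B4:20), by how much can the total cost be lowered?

Current plan cost = 20·6 + 20·2 + 10·2 + 30·4 + 20·6 = 420.
Optimal plan:
  P–B3: 20 × 6 = 120
  Q–B1: 40 × 2 = 80
  Q–B2: 10 × 2 = 20
  Q–B3: 10 × 4 = 40
  Q–B4: 20 × 6 = 120
Optimal cost = 380.
Saving = 420 − 380 = 40.

40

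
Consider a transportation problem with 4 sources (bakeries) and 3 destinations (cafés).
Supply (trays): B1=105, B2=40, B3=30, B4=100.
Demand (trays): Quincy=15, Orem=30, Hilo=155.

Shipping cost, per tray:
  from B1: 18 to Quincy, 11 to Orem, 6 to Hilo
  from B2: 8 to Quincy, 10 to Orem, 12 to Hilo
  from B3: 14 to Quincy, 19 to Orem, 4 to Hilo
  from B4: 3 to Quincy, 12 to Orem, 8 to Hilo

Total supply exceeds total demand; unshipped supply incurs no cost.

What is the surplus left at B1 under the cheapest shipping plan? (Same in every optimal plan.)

An optimal plan:
  B1→Hilo: 105 × 6 = 630
  B2→Orem: 30 × 10 = 300
  B3→Hilo: 30 × 4 = 120
  B4→Quincy: 15 × 3 = 45
  B4→Hilo: 20 × 8 = 160
Total cost = 1255.
B1 ships 105 of its 105, leaving 0.

0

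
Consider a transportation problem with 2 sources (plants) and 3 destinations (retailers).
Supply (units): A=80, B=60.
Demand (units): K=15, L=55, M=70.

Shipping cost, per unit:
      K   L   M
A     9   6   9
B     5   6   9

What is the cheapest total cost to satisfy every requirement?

1035

Optimal allocation:
  A to L: 55 units
  A to M: 25 units
  B to K: 15 units
  B to M: 45 units
Total cost = 1035.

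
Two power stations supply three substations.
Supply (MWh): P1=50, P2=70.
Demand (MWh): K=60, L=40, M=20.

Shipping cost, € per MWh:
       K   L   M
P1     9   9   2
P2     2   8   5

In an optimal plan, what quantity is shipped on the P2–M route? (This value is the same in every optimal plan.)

0

Optimal shipments:
  P1 to L: 30 × €9 = €270
  P1 to M: 20 × €2 = €40
  P2 to K: 60 × €2 = €120
  P2 to L: 10 × €8 = €80
Total cost = €510.
The route P2→M is not used.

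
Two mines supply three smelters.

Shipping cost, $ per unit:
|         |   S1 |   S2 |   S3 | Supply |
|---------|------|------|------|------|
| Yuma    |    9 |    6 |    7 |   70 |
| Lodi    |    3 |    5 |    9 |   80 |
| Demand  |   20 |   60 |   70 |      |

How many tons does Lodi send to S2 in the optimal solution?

60

Optimal shipments:
  Yuma->S3: 70 × $7 = $490
  Lodi->S1: 20 × $3 = $60
  Lodi->S2: 60 × $5 = $300
Total cost = $850.
So Lodi→S2 carries 60 tons.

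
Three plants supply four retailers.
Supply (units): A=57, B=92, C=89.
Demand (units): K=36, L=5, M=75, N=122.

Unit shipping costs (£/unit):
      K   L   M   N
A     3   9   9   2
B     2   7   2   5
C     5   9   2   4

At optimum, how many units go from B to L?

Optimal shipments:
  A to N: 57 × £2 = £114
  B to K: 36 × £2 = £72
  B to L: 5 × £7 = £35
  B to M: 51 × £2 = £102
  C to M: 24 × £2 = £48
  C to N: 65 × £4 = £260
Total cost = £631.
So B→L carries 5 units.

5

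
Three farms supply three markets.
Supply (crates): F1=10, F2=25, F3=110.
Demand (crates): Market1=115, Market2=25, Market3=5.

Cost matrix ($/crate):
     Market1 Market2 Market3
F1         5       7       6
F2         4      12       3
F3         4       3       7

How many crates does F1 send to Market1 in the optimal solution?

10

Optimal shipments:
  F1–Market1: 10 × $5 = $50
  F2–Market1: 20 × $4 = $80
  F2–Market3: 5 × $3 = $15
  F3–Market1: 85 × $4 = $340
  F3–Market2: 25 × $3 = $75
Total cost = $560.
So F1→Market1 carries 10 crates.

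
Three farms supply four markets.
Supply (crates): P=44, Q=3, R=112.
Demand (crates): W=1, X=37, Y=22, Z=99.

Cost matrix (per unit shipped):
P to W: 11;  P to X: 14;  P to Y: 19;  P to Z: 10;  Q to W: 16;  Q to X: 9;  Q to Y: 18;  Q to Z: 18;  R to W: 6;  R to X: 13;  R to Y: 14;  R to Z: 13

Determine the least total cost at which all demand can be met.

1938

A cheapest plan:
  P→Z: 44 × 10 = 440
  Q→X: 3 × 9 = 27
  R→W: 1 × 6 = 6
  R→X: 34 × 13 = 442
  R→Y: 22 × 14 = 308
  R→Z: 55 × 13 = 715
Total = 440 + 27 + 6 + 442 + 308 + 715 = 1938.
(Supply check: P ships 44; Q ships 3; R ships 112.)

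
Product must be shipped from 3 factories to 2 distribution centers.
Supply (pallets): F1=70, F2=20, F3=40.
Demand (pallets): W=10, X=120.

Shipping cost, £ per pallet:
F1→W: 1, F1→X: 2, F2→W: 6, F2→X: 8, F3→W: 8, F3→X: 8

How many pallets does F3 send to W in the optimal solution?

0

Optimal shipments:
  F1–X: 70 × £2 = £140
  F2–W: 10 × £6 = £60
  F2–X: 10 × £8 = £80
  F3–X: 40 × £8 = £320
Total cost = £600.
The route F3→W is not used.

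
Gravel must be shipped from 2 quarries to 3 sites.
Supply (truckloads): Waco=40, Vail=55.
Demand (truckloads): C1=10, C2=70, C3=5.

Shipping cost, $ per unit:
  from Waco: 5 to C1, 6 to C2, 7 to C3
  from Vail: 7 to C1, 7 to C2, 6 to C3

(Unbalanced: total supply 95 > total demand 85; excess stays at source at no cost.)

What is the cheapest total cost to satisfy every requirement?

540

An optimal shipping plan:
  Waco to C1: 10 × $5 = $50
  Waco to C2: 30 × $6 = $180
  Vail to C2: 40 × $7 = $280
  Vail to C3: 5 × $6 = $30
Total = 50 + 180 + 280 + 30 = $540.
(Supply check: Waco ships 40; Vail ships 45.)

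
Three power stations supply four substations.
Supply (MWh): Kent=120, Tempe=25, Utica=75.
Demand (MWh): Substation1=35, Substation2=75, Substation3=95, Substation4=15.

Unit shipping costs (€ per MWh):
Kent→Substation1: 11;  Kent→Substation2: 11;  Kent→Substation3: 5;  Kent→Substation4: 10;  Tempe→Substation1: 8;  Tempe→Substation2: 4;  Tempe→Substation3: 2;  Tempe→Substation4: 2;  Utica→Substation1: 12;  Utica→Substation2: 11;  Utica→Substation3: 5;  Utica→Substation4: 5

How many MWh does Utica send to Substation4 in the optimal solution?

Solving gives:
  Kent→Substation1: 35 MWh
  Kent→Substation2: 50 MWh
  Kent→Substation3: 35 MWh
  Tempe→Substation2: 25 MWh
  Utica→Substation3: 60 MWh
  Utica→Substation4: 15 MWh
Total cost = €1585.
So Utica→Substation4 carries 15 MWh.

15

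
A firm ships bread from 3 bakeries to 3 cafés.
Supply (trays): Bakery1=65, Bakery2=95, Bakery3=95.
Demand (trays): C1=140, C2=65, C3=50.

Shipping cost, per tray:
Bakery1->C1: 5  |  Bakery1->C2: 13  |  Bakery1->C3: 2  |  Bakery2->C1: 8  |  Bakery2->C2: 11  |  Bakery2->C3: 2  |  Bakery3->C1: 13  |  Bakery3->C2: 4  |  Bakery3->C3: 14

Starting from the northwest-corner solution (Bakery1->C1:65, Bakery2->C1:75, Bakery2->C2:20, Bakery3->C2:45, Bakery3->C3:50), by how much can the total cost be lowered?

590

Current plan cost = 65·5 + 75·8 + 20·11 + 45·4 + 50·14 = 2025.
Optimal plan:
  Bakery1->C1: 65 × 5 = 325
  Bakery2->C1: 45 × 8 = 360
  Bakery2->C3: 50 × 2 = 100
  Bakery3->C1: 30 × 13 = 390
  Bakery3->C2: 65 × 4 = 260
Optimal cost = 1435.
Saving = 2025 − 1435 = 590.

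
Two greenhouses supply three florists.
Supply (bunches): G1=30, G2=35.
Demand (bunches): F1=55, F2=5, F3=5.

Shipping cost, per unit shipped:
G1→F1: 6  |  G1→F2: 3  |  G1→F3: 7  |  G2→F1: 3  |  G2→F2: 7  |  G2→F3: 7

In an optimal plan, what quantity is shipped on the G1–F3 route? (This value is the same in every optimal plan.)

5

Solving gives:
  G1 to F1: 20 × 6 = 120
  G1 to F2: 5 × 3 = 15
  G1 to F3: 5 × 7 = 35
  G2 to F1: 35 × 3 = 105
Total cost = 275.
So G1→F3 carries 5 bunches.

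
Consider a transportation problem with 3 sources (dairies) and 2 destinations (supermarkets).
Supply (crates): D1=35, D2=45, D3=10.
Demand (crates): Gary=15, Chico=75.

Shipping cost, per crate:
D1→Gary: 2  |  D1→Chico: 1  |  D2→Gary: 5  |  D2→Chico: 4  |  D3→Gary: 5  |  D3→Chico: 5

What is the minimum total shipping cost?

270

An optimal shipping plan:
  D1 to Gary: 5 × 2 = 10
  D1 to Chico: 30 × 1 = 30
  D2 to Chico: 45 × 4 = 180
  D3 to Gary: 10 × 5 = 50
Total = 10 + 30 + 180 + 50 = 270.
(Supply check: D1 ships 35; D2 ships 45; D3 ships 10.)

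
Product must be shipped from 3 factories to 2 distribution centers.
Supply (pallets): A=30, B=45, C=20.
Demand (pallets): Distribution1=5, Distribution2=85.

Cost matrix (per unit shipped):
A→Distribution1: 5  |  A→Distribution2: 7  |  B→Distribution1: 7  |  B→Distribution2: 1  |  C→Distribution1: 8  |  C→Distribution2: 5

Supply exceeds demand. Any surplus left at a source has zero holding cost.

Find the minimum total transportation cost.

310

A cheapest plan:
  A->Distribution1: 5 pallets
  A->Distribution2: 20 pallets
  B->Distribution2: 45 pallets
  C->Distribution2: 20 pallets
Total cost = 310.
(Supply check: A ships 25; B ships 45; C ships 20.)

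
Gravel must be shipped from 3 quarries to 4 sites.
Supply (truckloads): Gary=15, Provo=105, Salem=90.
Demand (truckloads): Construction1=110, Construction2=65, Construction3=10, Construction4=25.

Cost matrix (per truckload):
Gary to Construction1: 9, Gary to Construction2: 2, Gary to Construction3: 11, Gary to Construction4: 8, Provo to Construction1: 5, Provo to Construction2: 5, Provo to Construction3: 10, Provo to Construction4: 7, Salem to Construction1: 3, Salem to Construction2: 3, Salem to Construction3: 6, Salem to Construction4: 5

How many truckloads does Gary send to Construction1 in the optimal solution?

Optimal shipments:
  Gary->Construction2: 15 × 2 = 30
  Provo->Construction1: 30 × 5 = 150
  Provo->Construction2: 50 × 5 = 250
  Provo->Construction4: 25 × 7 = 175
  Salem->Construction1: 80 × 3 = 240
  Salem->Construction3: 10 × 6 = 60
Total cost = 905.
The route Gary→Construction1 is not used.

0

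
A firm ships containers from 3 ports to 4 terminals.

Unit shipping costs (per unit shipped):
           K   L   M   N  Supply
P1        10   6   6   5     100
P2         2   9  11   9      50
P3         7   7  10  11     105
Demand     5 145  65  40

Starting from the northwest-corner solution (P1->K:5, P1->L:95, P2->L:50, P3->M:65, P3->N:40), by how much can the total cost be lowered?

Current plan cost = 5·10 + 95·6 + 50·9 + 65·10 + 40·11 = 2160.
Optimal plan:
  P1→M: 65 TEU
  P1→N: 35 TEU
  P2→K: 5 TEU
  P2→L: 40 TEU
  P2→N: 5 TEU
  P3→L: 105 TEU
Optimal cost = 1715.
Saving = 2160 − 1715 = 445.

445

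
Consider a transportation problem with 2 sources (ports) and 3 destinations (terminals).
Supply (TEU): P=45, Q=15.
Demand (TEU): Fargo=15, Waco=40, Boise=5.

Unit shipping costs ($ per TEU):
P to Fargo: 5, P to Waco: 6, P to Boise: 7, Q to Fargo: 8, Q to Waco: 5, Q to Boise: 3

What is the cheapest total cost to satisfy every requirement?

Optimal allocation:
  P–Fargo: 15 TEU
  P–Waco: 30 TEU
  Q–Waco: 10 TEU
  Q–Boise: 5 TEU
Total cost = $320.
(Supply check: P ships 45; Q ships 15.)

320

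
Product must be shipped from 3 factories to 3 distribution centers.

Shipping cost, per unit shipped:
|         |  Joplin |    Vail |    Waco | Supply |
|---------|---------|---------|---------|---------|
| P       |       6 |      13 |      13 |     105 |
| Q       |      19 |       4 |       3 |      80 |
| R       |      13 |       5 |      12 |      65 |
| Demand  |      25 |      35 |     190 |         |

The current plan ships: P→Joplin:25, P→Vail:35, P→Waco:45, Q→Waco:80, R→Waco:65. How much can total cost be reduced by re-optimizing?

245

Current plan cost = 25·6 + 35·13 + 45·13 + 80·3 + 65·12 = 2210.
Optimal plan:
  P→Joplin: 25 × 6 = 150
  P→Waco: 80 × 13 = 1040
  Q→Waco: 80 × 3 = 240
  R→Vail: 35 × 5 = 175
  R→Waco: 30 × 12 = 360
Optimal cost = 1965.
Saving = 2210 − 1965 = 245.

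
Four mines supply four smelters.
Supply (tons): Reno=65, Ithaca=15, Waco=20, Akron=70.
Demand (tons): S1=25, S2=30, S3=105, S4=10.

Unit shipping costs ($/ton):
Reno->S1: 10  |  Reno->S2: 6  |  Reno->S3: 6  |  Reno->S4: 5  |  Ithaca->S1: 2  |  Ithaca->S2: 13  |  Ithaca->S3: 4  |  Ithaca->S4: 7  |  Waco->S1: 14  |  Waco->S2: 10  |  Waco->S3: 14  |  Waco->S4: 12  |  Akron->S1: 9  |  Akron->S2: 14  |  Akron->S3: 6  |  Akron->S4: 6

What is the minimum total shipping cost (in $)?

1060

One minimum-cost allocation:
  Reno->S2: 10 tons
  Reno->S3: 45 tons
  Reno->S4: 10 tons
  Ithaca->S1: 15 tons
  Waco->S2: 20 tons
  Akron->S1: 10 tons
  Akron->S3: 60 tons
Total cost = $1060.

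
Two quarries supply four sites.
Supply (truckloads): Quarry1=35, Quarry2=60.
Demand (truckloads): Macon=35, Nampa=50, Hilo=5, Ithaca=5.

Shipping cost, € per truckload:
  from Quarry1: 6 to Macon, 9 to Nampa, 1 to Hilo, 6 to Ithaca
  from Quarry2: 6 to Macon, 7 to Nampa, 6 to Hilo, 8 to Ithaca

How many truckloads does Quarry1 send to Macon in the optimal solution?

The minimum-cost plan:
  Quarry1 to Macon: 25 × €6 = €150
  Quarry1 to Hilo: 5 × €1 = €5
  Quarry1 to Ithaca: 5 × €6 = €30
  Quarry2 to Macon: 10 × €6 = €60
  Quarry2 to Nampa: 50 × €7 = €350
Total cost = €595.
So Quarry1→Macon carries 25 truckloads.

25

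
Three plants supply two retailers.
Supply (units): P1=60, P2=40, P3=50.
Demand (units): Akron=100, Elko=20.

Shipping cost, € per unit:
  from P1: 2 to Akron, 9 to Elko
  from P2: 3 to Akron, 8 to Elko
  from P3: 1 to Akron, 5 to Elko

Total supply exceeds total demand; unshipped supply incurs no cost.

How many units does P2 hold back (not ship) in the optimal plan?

30

An optimal plan:
  P1->Akron: 60 units
  P2->Akron: 10 units
  P3->Akron: 30 units
  P3->Elko: 20 units
Total cost = €280.
P2 ships 10 of its 40, leaving 30.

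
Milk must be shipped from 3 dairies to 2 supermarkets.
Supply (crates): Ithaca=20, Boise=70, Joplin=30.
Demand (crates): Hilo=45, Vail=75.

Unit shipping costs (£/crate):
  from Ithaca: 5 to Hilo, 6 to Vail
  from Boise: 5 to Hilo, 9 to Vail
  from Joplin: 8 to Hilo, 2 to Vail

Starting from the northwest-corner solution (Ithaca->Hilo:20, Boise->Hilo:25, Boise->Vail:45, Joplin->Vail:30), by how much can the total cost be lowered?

Current plan cost = 20·5 + 25·5 + 45·9 + 30·2 = £690.
Optimal plan:
  Ithaca→Vail: 20 × £6 = £120
  Boise→Hilo: 45 × £5 = £225
  Boise→Vail: 25 × £9 = £225
  Joplin→Vail: 30 × £2 = £60
Optimal cost = £630.
Saving = 690 − 630 = £60.

60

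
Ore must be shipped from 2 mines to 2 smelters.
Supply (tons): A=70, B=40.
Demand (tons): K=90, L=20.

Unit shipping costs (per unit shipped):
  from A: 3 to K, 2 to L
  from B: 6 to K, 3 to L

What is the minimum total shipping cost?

One minimum-cost allocation:
  A→K: 70 × 3 = 210
  B→K: 20 × 6 = 120
  B→L: 20 × 3 = 60
Total = 210 + 120 + 60 = 390.

390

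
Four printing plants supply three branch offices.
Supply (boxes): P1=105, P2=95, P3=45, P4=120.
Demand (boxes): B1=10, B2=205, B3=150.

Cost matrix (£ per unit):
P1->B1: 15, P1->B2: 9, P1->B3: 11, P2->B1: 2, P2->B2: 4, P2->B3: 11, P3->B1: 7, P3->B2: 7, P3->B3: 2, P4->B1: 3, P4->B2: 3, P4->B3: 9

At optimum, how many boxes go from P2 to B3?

Optimal shipments:
  P1→B3: 105 × £11 = £1155
  P2→B1: 10 × £2 = £20
  P2→B2: 85 × £4 = £340
  P3→B3: 45 × £2 = £90
  P4→B2: 120 × £3 = £360
Total cost = £1965.
The route P2→B3 is not used.

0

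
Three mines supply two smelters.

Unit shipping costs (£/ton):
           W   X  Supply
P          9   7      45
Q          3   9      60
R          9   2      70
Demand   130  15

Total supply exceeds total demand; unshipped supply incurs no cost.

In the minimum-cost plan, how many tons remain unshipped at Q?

0

An optimal plan:
  P->W: 15 × £9 = £135
  Q->W: 60 × £3 = £180
  R->W: 55 × £9 = £495
  R->X: 15 × £2 = £30
Total cost = £840.
Q ships 60 of its 60, leaving 0.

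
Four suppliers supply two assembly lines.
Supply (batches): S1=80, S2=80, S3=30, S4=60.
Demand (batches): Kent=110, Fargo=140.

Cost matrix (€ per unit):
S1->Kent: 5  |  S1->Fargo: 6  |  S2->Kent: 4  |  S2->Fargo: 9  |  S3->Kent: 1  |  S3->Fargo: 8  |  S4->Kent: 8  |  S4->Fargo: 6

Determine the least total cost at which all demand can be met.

Optimal allocation:
  S1→Fargo: 80 × €6 = €480
  S2→Kent: 80 × €4 = €320
  S3→Kent: 30 × €1 = €30
  S4→Fargo: 60 × €6 = €360
Total = 480 + 320 + 30 + 360 = €1190.

1190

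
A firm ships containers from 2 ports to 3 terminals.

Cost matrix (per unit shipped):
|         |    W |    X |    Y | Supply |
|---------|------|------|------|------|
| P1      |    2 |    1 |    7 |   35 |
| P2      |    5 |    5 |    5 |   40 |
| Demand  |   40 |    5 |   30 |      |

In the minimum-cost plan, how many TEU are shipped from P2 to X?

0

Solving gives:
  P1→W: 30 × 2 = 60
  P1→X: 5 × 1 = 5
  P2→W: 10 × 5 = 50
  P2→Y: 30 × 5 = 150
Total cost = 265.
The route P2→X is not used.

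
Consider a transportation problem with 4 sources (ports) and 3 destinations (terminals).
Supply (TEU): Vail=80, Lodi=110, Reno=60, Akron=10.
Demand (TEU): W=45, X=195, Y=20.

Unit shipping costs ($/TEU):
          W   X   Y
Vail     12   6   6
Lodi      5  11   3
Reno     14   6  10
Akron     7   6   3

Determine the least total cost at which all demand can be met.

A cheapest plan:
  Vail–X: 80 TEU
  Lodi–W: 45 TEU
  Lodi–X: 45 TEU
  Lodi–Y: 20 TEU
  Reno–X: 60 TEU
  Akron–X: 10 TEU
Total cost = $1680.

1680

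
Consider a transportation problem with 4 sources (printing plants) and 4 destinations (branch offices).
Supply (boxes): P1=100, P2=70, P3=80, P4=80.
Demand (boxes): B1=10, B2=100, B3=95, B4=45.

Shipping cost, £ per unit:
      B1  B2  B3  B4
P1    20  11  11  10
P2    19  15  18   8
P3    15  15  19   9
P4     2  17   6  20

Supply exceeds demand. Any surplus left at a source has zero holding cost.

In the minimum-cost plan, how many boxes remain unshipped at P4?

0

Minimum-cost shipments:
  P1–B2: 75 × £11 = £825
  P1–B3: 25 × £11 = £275
  P2–B2: 25 × £15 = £375
  P2–B4: 45 × £8 = £360
  P4–B1: 10 × £2 = £20
  P4–B3: 70 × £6 = £420
Total cost = £2275.
P4 ships 80 of its 80, leaving 0.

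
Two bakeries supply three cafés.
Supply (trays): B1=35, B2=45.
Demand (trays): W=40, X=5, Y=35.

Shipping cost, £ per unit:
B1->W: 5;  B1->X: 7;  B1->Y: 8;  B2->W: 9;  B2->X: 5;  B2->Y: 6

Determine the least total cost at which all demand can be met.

455

One minimum-cost allocation:
  B1->W: 35 × £5 = £175
  B2->W: 5 × £9 = £45
  B2->X: 5 × £5 = £25
  B2->Y: 35 × £6 = £210
Total = 175 + 45 + 25 + 210 = £455.
(Supply check: B1 ships 35; B2 ships 45.)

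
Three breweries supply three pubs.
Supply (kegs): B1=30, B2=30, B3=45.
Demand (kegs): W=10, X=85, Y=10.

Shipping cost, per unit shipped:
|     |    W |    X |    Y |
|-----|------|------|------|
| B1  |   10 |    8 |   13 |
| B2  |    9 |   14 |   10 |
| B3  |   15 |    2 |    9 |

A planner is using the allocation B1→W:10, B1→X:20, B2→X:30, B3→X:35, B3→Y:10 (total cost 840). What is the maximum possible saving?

Current plan cost = 10·10 + 20·8 + 30·14 + 35·2 + 10·9 = 840.
Optimal plan:
  B1->X: 30 kegs
  B2->W: 10 kegs
  B2->X: 10 kegs
  B2->Y: 10 kegs
  B3->X: 45 kegs
Optimal cost = 660.
Saving = 840 − 660 = 180.

180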